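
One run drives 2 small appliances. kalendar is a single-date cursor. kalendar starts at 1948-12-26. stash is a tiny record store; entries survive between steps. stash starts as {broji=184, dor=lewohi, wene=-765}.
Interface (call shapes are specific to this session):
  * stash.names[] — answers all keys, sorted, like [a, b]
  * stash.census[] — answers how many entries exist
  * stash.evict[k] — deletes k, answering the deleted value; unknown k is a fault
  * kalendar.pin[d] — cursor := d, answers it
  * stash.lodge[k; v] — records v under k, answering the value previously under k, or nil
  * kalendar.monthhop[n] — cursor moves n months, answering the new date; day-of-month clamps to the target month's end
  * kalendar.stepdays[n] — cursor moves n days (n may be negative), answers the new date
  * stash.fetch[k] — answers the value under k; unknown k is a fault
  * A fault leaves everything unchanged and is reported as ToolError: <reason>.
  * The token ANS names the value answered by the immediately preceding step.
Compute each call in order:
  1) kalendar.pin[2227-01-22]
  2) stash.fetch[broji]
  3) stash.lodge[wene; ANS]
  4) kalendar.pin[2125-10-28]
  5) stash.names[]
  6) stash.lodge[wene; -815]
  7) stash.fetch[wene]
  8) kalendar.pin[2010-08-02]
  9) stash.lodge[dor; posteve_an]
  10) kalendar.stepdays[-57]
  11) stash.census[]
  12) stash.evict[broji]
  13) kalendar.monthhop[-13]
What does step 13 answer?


Answer: 2009-05-06

Derivation:
Step: kalendar.pin[2227-01-22]
Result: 2227-01-22
Step: stash.fetch[broji]
Result: 184
Step: stash.lodge[wene; ANS]
Result: -765
Step: kalendar.pin[2125-10-28]
Result: 2125-10-28
Step: stash.names[]
Result: [broji, dor, wene]
Step: stash.lodge[wene; -815]
Result: 184
Step: stash.fetch[wene]
Result: -815
Step: kalendar.pin[2010-08-02]
Result: 2010-08-02
Step: stash.lodge[dor; posteve_an]
Result: lewohi
Step: kalendar.stepdays[-57]
Result: 2010-06-06
Step: stash.census[]
Result: 3
Step: stash.evict[broji]
Result: 184
Step: kalendar.monthhop[-13]
Result: 2009-05-06


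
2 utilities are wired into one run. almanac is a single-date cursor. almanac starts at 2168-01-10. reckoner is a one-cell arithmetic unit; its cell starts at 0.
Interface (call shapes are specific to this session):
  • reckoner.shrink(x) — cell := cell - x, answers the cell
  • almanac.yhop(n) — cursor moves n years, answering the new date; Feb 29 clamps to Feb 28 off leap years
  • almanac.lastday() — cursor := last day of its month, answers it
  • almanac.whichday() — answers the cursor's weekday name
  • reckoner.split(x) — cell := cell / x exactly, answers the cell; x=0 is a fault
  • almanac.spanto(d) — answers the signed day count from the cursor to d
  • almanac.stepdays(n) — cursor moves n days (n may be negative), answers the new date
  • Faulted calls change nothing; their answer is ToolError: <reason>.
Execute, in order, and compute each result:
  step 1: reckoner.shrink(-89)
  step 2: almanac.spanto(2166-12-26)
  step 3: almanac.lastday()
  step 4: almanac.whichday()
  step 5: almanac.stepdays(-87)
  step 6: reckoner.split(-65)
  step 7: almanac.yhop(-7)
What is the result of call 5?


·→ reckoner.shrink(-89)
·← 89
·→ almanac.spanto(2166-12-26)
·← -380
·→ almanac.lastday()
·← 2168-01-31
·→ almanac.whichday()
·← Sunday
·→ almanac.stepdays(-87)
·← 2167-11-05
·→ reckoner.split(-65)
·← -89/65
·→ almanac.yhop(-7)
·← 2160-11-05

Answer: 2167-11-05


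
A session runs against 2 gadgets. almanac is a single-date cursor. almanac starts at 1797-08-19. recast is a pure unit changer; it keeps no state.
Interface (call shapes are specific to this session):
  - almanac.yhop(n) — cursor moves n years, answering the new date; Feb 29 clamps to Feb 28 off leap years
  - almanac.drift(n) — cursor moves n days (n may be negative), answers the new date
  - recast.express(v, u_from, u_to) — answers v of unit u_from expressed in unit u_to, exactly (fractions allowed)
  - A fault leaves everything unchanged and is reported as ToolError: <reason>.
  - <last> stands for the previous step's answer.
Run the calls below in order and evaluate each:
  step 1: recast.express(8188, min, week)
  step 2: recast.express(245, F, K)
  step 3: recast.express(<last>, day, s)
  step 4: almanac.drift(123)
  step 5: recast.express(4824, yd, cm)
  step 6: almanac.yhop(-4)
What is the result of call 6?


Using recast.express(v=8188, u_from=min, u_to=week), yielding 2047/2520.
I invoke recast.express(v=245, u_from=F, u_to=K), yielding 23489/60.
Using recast.express(v=<last>, u_from=day, u_to=s), — result: 33824160.
I try almanac.drift(n=123), which returns 1797-12-20.
I run recast.express(v=4824, u_from=yd, u_to=cm), and observe 11027664/25.
Using almanac.yhop(n=-4), yielding 1793-12-20.

Answer: 1793-12-20


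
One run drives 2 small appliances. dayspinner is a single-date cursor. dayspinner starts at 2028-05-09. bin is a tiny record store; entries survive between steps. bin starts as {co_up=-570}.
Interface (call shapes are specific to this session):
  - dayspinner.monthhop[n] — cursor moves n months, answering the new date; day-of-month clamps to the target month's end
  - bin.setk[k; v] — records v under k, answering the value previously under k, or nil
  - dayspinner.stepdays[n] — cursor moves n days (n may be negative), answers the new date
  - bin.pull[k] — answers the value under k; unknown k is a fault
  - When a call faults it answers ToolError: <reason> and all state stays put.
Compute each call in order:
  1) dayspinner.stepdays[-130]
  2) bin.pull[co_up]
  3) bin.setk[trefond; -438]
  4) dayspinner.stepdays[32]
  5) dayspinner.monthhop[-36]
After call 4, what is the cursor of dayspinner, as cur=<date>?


! dayspinner.stepdays(n='-130') : 2027-12-31
! bin.pull(k='co_up') : -570
! bin.setk(k='trefond', v='-438') : nil
! dayspinner.stepdays(n='32') : 2028-02-01
! dayspinner.monthhop(n='-36') : 2025-02-01

Answer: cur=2028-02-01


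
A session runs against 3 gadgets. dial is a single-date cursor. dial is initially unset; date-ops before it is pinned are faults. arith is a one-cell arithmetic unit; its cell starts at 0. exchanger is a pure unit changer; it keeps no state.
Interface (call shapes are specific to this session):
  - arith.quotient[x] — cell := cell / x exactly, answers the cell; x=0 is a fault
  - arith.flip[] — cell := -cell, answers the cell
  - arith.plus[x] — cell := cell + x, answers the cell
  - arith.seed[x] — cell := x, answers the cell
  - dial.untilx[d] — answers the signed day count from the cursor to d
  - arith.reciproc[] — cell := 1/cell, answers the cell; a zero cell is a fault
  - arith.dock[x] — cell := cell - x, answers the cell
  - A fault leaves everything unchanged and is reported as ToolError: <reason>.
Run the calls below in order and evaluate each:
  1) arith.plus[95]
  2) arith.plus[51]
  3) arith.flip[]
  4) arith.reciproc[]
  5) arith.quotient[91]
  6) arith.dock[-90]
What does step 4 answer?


Answer: -1/146

Derivation:
! 1. arith.plus(x=95) -> 95
! 2. arith.plus(x=51) -> 146
! 3. arith.flip() -> -146
! 4. arith.reciproc() -> -1/146
! 5. arith.quotient(x=91) -> -1/13286
! 6. arith.dock(x=-90) -> 1195739/13286


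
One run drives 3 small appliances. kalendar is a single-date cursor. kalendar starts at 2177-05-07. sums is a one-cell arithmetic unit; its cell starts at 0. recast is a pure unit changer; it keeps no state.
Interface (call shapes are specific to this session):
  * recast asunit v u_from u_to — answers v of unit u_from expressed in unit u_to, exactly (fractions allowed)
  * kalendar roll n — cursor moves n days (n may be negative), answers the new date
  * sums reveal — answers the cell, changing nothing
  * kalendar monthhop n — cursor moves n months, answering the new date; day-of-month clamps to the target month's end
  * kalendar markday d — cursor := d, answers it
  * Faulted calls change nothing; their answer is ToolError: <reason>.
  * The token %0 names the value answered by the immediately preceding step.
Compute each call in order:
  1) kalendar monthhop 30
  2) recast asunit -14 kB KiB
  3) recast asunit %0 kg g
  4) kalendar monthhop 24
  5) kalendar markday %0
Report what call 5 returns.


Answer: 2181-11-07

Derivation:
Using kalendar monthhop(30), giving 2179-11-07.
Using recast asunit(-14, kB, KiB), and observe -875/64.
Invoking recast asunit(%0, kg, g), and observe -109375/8.
I invoke kalendar monthhop(24), which returns 2181-11-07.
Next I call kalendar markday(%0), — result: 2181-11-07.


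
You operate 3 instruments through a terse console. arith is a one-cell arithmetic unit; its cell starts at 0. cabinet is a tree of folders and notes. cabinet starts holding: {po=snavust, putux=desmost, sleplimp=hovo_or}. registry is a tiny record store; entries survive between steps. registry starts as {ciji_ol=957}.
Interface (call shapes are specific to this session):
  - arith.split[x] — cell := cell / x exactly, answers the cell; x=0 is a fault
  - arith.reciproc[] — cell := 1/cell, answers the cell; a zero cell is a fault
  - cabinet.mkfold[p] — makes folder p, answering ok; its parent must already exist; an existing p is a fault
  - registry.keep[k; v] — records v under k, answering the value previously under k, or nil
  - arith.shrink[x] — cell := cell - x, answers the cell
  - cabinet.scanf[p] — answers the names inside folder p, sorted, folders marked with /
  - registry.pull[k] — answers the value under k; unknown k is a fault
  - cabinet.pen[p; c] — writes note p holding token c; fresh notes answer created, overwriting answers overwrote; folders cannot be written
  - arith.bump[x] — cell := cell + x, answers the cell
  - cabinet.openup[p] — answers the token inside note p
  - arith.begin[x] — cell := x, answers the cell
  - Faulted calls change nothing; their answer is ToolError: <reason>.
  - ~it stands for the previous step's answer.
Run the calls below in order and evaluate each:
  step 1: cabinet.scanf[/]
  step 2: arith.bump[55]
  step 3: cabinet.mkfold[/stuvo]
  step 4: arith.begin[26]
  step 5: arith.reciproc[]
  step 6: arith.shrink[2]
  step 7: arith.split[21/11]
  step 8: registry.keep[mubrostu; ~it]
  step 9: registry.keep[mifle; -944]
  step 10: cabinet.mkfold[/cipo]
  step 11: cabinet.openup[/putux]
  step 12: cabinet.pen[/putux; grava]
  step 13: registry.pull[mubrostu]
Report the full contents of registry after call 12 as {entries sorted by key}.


Answer: {ciji_ol=957, mifle=-944, mubrostu=-187/182}

Derivation:
I try cabinet.scanf on /, and observe [po, putux, sleplimp].
Then arith.bump on 55, — result: 55.
I try cabinet.mkfold on /stuvo, and observe ok.
I try arith.begin on 26: 26.
Then arith.reciproc, and see 1/26.
I use arith.shrink on 2, — result: -51/26.
Calling arith.split on 21/11, and see -187/182.
I invoke registry.keep on mubrostu, ~it, and see nil.
Then registry.keep on mifle, -944, and see nil.
Using cabinet.mkfold on /cipo, and observe ok.
Using cabinet.openup on /putux, and get desmost.
Then cabinet.pen on /putux, grava, → overwrote.
I run registry.pull on mubrostu, yielding -187/182.


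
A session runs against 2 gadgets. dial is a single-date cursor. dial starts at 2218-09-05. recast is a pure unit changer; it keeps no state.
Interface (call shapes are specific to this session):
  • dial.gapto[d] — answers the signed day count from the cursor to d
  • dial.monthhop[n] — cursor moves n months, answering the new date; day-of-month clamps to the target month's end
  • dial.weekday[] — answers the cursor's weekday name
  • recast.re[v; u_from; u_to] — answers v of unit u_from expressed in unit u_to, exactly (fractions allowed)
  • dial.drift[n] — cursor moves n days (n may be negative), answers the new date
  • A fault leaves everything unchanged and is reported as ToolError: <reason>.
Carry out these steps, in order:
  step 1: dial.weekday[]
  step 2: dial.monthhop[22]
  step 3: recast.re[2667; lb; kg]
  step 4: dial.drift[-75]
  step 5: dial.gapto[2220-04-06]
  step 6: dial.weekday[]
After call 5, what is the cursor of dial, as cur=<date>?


Do: dial.weekday[]
See: Saturday
Do: dial.monthhop[22]
See: 2220-07-05
Do: recast.re[2667; lb; kg]
See: 120973085079/100000000
Do: dial.drift[-75]
See: 2220-04-21
Do: dial.gapto[2220-04-06]
See: -15
Do: dial.weekday[]
See: Friday

Answer: cur=2220-04-21


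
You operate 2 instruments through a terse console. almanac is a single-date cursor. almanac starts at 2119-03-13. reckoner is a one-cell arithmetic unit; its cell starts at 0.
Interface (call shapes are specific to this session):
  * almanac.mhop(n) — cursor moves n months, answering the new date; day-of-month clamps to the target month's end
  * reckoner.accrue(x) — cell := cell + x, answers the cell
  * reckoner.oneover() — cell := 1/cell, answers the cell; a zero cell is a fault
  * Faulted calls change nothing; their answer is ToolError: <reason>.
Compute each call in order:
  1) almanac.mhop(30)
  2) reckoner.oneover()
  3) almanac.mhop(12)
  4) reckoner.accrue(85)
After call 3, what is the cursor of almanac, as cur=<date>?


Answer: cur=2122-09-13

Derivation:
I run mhop with n: 30, which returns 2121-09-13.
I use oneover(): ToolError: reciprocal of zero.
Then mhop with n: 12, and get 2122-09-13.
Invoking accrue with x: 85, giving 85.


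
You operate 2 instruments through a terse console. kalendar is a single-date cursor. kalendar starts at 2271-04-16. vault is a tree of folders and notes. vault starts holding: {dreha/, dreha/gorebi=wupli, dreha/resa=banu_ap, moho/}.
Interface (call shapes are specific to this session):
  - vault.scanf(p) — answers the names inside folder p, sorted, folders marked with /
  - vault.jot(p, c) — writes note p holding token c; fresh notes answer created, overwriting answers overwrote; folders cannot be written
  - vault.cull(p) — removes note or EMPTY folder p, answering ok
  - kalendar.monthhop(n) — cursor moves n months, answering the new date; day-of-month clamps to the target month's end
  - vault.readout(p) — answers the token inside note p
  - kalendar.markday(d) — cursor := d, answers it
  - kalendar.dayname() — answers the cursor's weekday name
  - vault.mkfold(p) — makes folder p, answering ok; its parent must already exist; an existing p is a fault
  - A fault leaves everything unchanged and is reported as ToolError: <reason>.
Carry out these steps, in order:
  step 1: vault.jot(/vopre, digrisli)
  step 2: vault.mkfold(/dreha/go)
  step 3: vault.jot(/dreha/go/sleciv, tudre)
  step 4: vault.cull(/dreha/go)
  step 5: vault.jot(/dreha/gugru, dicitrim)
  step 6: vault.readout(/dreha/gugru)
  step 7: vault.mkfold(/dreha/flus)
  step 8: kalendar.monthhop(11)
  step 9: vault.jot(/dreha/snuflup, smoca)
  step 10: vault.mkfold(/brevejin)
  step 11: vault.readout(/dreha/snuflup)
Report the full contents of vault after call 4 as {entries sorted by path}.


Answer: {dreha/, dreha/go/, dreha/go/sleciv=tudre, dreha/gorebi=wupli, dreha/resa=banu_ap, moho/, vopre=digrisli}

Derivation:
[in] vault.jot /vopre digrisli
[out] created
[in] vault.mkfold /dreha/go
[out] ok
[in] vault.jot /dreha/go/sleciv tudre
[out] created
[in] vault.cull /dreha/go
[out] ToolError: not empty
[in] vault.jot /dreha/gugru dicitrim
[out] created
[in] vault.readout /dreha/gugru
[out] dicitrim
[in] vault.mkfold /dreha/flus
[out] ok
[in] kalendar.monthhop 11
[out] 2272-03-16
[in] vault.jot /dreha/snuflup smoca
[out] created
[in] vault.mkfold /brevejin
[out] ok
[in] vault.readout /dreha/snuflup
[out] smoca


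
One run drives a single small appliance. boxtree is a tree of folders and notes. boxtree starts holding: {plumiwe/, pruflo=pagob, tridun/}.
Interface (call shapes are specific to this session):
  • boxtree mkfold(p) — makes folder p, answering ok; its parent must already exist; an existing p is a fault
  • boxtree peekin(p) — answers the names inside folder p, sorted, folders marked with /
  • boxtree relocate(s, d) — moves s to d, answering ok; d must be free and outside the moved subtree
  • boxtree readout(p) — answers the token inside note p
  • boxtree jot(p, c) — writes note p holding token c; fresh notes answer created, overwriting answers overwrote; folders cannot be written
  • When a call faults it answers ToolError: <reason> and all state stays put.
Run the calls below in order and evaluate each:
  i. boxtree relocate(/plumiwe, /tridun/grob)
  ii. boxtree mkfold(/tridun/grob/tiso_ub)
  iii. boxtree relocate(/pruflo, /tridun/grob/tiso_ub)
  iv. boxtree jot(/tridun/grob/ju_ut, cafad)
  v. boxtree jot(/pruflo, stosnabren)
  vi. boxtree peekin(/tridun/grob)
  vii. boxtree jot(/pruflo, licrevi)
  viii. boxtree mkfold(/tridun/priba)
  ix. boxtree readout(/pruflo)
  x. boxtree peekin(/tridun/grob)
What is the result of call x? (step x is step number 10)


Answer: [ju_ut, tiso_ub/]

Derivation:
I invoke boxtree relocate passing s=/plumiwe, d=/tridun/grob, → ok.
Next I call boxtree mkfold passing p=/tridun/grob/tiso_ub, and observe ok.
Now I run boxtree relocate passing s=/pruflo, d=/tridun/grob/tiso_ub, — result: ToolError: exists.
Now I run boxtree jot passing p=/tridun/grob/ju_ut, c=cafad, giving created.
Using boxtree jot passing p=/pruflo, c=stosnabren, — result: overwrote.
Then boxtree peekin passing p=/tridun/grob: [ju_ut, tiso_ub/].
Using boxtree jot passing p=/pruflo, c=licrevi, — result: overwrote.
I run boxtree mkfold passing p=/tridun/priba: ok.
Using boxtree readout passing p=/pruflo, yielding licrevi.
I use boxtree peekin passing p=/tridun/grob, giving [ju_ut, tiso_ub/].


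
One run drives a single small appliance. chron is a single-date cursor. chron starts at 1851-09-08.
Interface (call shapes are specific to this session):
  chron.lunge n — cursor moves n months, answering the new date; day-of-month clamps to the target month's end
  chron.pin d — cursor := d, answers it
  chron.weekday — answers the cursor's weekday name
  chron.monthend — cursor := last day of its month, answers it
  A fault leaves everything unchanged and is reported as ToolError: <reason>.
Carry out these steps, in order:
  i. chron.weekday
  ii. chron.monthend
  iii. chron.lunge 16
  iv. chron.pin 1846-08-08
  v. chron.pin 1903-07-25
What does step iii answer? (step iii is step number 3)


I call chron.weekday, — result: Monday.
I run chron.monthend, → 1851-09-30.
Now I run chron.lunge passing n→16, giving 1853-01-30.
Now I run chron.pin passing d→1846-08-08, yielding 1846-08-08.
I run chron.pin passing d→1903-07-25: 1903-07-25.

Answer: 1853-01-30


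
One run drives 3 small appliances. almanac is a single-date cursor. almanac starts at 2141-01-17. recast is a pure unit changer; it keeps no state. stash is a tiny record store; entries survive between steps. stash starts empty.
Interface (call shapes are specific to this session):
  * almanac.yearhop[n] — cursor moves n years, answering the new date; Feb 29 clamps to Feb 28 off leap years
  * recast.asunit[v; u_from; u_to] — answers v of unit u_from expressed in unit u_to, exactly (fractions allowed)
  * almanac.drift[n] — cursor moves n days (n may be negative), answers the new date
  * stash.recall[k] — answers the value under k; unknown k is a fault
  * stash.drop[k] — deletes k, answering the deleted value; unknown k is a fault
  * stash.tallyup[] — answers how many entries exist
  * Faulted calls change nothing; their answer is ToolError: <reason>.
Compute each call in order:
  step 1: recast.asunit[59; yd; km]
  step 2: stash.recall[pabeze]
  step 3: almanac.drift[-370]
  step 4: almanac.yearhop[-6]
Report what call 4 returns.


→ recast.asunit(v: 59, u_from: yd, u_to: km)
← 67437/1250000
→ stash.recall(k: pabeze)
← ToolError: no such key pabeze
→ almanac.drift(n: -370)
← 2140-01-13
→ almanac.yearhop(n: -6)
← 2134-01-13

Answer: 2134-01-13


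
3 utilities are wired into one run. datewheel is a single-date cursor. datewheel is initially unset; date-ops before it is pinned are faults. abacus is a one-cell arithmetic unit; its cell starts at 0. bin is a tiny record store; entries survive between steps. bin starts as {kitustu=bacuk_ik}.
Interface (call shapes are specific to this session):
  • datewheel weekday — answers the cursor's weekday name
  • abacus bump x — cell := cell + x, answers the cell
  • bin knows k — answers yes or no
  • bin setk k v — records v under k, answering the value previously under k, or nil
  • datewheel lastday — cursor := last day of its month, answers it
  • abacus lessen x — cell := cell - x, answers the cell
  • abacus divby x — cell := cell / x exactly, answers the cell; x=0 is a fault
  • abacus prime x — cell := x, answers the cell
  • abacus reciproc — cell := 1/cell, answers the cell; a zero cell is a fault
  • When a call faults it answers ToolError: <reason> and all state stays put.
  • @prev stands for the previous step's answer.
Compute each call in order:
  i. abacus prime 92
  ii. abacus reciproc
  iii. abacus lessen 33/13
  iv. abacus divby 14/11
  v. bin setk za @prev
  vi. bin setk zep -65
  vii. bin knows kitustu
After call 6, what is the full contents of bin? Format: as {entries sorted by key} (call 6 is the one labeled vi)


// 1. abacus prime(92) => 92
// 2. abacus reciproc() => 1/92
// 3. abacus lessen(33/13) => -3023/1196
// 4. abacus divby(14/11) => -33253/16744
// 5. bin setk(za, @prev) => nil
// 6. bin setk(zep, -65) => nil
// 7. bin knows(kitustu) => yes

Answer: {kitustu=bacuk_ik, za=-33253/16744, zep=-65}


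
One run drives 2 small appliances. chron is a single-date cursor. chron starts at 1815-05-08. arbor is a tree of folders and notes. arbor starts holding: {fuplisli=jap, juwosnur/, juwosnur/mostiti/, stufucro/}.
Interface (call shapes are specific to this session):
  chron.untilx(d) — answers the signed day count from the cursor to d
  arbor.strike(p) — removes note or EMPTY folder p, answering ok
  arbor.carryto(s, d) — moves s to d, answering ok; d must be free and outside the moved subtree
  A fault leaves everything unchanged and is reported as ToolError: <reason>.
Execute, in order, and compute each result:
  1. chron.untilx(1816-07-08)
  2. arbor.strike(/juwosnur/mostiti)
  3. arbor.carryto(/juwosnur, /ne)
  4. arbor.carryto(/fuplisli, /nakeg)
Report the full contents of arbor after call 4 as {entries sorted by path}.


Answer: {nakeg=jap, ne/, stufucro/}

Derivation:
I invoke untilx with d→1816-07-08, → 427.
Next I call strike with p→/juwosnur/mostiti, which returns ok.
I call carryto with s→/juwosnur, d→/ne, — result: ok.
Calling carryto with s→/fuplisli, d→/nakeg, — result: ok.


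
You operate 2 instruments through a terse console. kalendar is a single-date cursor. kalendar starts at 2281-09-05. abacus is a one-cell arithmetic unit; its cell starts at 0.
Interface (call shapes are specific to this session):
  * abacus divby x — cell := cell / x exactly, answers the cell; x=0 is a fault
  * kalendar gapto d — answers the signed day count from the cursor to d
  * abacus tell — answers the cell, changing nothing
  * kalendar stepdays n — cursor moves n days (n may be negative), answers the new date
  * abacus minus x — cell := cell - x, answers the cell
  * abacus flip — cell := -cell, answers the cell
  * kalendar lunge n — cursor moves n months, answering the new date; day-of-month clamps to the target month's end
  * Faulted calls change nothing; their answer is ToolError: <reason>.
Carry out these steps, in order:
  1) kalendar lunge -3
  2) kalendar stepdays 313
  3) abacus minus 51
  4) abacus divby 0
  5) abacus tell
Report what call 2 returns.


Using kalendar lunge(n: -3), and get 2281-06-05.
I call kalendar stepdays(n: 313), giving 2282-04-14.
I use abacus minus(x: 51), and see -51.
Next I call abacus divby(x: 0), and get ToolError: division by zero.
Invoking abacus tell, giving -51.

Answer: 2282-04-14


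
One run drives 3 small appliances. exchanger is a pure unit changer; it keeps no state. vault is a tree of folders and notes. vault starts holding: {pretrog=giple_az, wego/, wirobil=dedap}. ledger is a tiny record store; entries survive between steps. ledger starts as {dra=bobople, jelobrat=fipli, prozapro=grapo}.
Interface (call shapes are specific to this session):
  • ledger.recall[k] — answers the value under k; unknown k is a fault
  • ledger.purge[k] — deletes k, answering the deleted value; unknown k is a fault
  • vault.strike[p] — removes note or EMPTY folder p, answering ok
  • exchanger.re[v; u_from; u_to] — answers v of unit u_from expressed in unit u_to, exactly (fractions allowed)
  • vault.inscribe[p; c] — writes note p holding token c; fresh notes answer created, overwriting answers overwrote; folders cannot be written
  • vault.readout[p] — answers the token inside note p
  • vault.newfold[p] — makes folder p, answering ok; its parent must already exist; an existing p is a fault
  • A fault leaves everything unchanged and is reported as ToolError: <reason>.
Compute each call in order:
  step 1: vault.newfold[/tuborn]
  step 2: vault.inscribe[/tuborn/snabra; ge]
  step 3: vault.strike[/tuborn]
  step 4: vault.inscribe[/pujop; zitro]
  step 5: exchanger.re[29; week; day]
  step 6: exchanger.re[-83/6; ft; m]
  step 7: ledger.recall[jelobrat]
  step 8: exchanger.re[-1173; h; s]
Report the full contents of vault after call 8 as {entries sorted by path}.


Answer: {pretrog=giple_az, pujop=zitro, tuborn/, tuborn/snabra=ge, wego/, wirobil=dedap}

Derivation:
I try newfold using p='/tuborn', and observe ok.
Calling inscribe using p='/tuborn/snabra', c='ge', and observe created.
Then strike using p='/tuborn', giving ToolError: not empty.
I run inscribe using p='/pujop', c='zitro', — result: created.
I use re using v='29', u_from='week', u_to='day', — result: 203.
Using re using v='-83/6', u_from='ft', u_to='m', which returns -10541/2500.
Invoking recall using k='jelobrat', and see fipli.
I try re using v='-1173', u_from='h', u_to='s', and observe -4222800.


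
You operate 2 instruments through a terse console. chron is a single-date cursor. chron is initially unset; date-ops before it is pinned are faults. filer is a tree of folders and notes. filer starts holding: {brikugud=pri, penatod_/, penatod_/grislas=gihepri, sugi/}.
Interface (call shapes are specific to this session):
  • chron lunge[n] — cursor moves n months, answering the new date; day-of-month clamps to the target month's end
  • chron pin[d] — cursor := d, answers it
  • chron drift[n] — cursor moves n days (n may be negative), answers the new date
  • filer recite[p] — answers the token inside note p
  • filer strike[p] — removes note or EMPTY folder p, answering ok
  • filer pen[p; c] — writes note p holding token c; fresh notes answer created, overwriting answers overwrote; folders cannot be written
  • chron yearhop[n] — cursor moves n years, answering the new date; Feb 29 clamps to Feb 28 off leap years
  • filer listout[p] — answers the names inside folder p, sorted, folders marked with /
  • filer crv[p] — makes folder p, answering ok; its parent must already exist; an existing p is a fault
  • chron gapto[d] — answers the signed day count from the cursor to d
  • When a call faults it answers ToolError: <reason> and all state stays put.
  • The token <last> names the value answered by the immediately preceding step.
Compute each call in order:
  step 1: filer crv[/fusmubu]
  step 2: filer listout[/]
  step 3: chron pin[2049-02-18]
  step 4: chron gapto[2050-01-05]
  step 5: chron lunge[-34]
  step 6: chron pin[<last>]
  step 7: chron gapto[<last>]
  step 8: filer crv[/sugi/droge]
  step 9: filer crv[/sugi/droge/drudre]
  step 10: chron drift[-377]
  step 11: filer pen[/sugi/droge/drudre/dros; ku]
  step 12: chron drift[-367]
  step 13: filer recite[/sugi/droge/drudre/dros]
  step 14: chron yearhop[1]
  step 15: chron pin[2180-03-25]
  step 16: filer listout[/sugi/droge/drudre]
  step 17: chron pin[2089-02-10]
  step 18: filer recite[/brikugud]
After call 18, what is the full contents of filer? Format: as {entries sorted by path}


·→ filer crv(p→/fusmubu)
·← ok
·→ filer listout(p→/)
·← [brikugud, fusmubu/, penatod_/, sugi/]
·→ chron pin(d→2049-02-18)
·← 2049-02-18
·→ chron gapto(d→2050-01-05)
·← 321
·→ chron lunge(n→-34)
·← 2046-04-18
·→ chron pin(d→<last>)
·← 2046-04-18
·→ chron gapto(d→<last>)
·← 0
·→ filer crv(p→/sugi/droge)
·← ok
·→ filer crv(p→/sugi/droge/drudre)
·← ok
·→ chron drift(n→-377)
·← 2045-04-06
·→ filer pen(p→/sugi/droge/drudre/dros, c→ku)
·← created
·→ chron drift(n→-367)
·← 2044-04-04
·→ filer recite(p→/sugi/droge/drudre/dros)
·← ku
·→ chron yearhop(n→1)
·← 2045-04-04
·→ chron pin(d→2180-03-25)
·← 2180-03-25
·→ filer listout(p→/sugi/droge/drudre)
·← [dros]
·→ chron pin(d→2089-02-10)
·← 2089-02-10
·→ filer recite(p→/brikugud)
·← pri

Answer: {brikugud=pri, fusmubu/, penatod_/, penatod_/grislas=gihepri, sugi/, sugi/droge/, sugi/droge/drudre/, sugi/droge/drudre/dros=ku}


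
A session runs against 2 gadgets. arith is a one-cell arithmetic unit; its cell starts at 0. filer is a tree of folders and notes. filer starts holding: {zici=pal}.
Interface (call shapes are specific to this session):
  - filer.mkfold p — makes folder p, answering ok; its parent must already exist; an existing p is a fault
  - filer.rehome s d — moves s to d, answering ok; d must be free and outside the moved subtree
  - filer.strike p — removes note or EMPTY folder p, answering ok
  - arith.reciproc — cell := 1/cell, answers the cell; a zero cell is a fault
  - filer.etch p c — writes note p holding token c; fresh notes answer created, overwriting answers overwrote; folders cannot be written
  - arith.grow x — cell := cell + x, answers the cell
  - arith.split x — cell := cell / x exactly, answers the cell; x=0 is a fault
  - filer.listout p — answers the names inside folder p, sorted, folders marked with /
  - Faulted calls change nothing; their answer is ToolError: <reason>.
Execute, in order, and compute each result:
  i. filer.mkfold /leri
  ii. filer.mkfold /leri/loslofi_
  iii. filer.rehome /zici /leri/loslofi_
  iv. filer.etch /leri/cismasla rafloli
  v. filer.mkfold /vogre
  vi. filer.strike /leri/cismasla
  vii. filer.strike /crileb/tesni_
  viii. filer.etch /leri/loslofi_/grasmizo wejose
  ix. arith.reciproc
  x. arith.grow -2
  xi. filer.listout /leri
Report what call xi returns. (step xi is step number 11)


Now I run filer.mkfold with p→/leri, and see ok.
Then filer.mkfold with p→/leri/loslofi_, yielding ok.
Using filer.rehome with s→/zici, d→/leri/loslofi_, and see ToolError: exists.
I invoke filer.etch with p→/leri/cismasla, c→rafloli, giving created.
Calling filer.mkfold with p→/vogre, — result: ok.
Now I run filer.strike with p→/leri/cismasla, yielding ok.
Next I call filer.strike with p→/crileb/tesni_, and get ToolError: not found.
I run filer.etch with p→/leri/loslofi_/grasmizo, c→wejose: created.
I invoke arith.reciproc(), giving ToolError: reciprocal of zero.
I try arith.grow with x→-2, and see -2.
I run filer.listout with p→/leri, and observe [loslofi_/].

Answer: [loslofi_/]


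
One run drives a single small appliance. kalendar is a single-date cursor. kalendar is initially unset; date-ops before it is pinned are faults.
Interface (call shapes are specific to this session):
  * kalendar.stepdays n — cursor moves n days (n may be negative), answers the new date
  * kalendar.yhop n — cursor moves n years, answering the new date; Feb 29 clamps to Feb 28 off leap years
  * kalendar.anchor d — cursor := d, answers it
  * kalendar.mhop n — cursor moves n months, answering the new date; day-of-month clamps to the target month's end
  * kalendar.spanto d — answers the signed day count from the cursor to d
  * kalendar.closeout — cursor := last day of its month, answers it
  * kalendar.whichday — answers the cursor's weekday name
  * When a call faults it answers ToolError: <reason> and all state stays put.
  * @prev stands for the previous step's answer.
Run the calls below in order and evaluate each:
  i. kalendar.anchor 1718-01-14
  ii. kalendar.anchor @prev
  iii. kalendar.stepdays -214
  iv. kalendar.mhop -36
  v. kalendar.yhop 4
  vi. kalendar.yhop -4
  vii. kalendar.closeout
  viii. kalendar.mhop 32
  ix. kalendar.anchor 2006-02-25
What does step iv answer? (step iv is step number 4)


·→ kalendar.anchor(d='1718-01-14')
·← 1718-01-14
·→ kalendar.anchor(d='@prev')
·← 1718-01-14
·→ kalendar.stepdays(n='-214')
·← 1717-06-14
·→ kalendar.mhop(n='-36')
·← 1714-06-14
·→ kalendar.yhop(n='4')
·← 1718-06-14
·→ kalendar.yhop(n='-4')
·← 1714-06-14
·→ kalendar.closeout()
·← 1714-06-30
·→ kalendar.mhop(n='32')
·← 1717-02-28
·→ kalendar.anchor(d='2006-02-25')
·← 2006-02-25

Answer: 1714-06-14


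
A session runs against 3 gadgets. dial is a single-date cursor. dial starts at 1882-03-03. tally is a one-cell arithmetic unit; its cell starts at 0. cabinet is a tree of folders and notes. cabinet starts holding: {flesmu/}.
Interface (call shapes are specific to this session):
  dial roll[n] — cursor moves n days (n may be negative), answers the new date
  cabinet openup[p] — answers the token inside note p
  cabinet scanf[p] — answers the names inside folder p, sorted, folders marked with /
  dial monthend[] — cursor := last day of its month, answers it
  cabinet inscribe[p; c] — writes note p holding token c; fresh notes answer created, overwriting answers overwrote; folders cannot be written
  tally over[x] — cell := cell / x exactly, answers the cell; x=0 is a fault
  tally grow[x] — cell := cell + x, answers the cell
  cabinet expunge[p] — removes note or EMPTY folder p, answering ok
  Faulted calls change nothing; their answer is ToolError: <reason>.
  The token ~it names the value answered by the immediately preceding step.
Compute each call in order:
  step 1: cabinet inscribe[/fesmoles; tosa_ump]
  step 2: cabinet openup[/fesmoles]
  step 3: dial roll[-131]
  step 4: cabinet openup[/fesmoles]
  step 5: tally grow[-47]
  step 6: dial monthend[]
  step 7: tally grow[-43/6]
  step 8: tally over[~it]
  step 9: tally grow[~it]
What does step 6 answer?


I try cabinet inscribe(/fesmoles, tosa_ump), and observe created.
Invoking cabinet openup(/fesmoles), and observe tosa_ump.
I try dial roll(-131), and observe 1881-10-23.
I invoke cabinet openup(/fesmoles): tosa_ump.
I use tally grow(-47), which returns -47.
I call dial monthend(), and get 1881-10-31.
I use tally grow(-43/6), which returns -325/6.
Using tally over(~it), and observe 1.
Calling tally grow(~it), and see 2.

Answer: 1881-10-31


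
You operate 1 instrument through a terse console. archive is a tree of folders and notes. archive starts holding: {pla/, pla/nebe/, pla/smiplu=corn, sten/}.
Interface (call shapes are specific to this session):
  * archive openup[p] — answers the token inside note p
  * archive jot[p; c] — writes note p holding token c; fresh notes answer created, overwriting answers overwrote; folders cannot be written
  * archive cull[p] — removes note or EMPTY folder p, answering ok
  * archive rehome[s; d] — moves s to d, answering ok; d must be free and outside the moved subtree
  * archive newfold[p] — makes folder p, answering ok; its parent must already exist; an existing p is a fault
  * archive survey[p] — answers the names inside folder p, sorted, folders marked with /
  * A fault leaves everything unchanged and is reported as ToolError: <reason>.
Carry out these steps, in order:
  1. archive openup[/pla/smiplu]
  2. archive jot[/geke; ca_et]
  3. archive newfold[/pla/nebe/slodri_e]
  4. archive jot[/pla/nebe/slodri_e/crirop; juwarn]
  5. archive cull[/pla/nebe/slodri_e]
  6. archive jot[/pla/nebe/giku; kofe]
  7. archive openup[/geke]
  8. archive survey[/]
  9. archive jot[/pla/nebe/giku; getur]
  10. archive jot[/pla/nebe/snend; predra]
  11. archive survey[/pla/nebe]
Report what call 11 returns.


Answer: [giku, slodri_e/, snend]

Derivation:
I use archive openup using p='/pla/smiplu', → corn.
I run archive jot using p='/geke', c='ca_et', and see created.
Now I run archive newfold using p='/pla/nebe/slodri_e', and see ok.
I invoke archive jot using p='/pla/nebe/slodri_e/crirop', c='juwarn', which returns created.
Then archive cull using p='/pla/nebe/slodri_e', — result: ToolError: not empty.
Now I run archive jot using p='/pla/nebe/giku', c='kofe', → created.
I invoke archive openup using p='/geke', yielding ca_et.
I try archive survey using p='/', yielding [geke, pla/, sten/].
I call archive jot using p='/pla/nebe/giku', c='getur', — result: overwrote.
Using archive jot using p='/pla/nebe/snend', c='predra', which returns created.
Using archive survey using p='/pla/nebe', yielding [giku, slodri_e/, snend].


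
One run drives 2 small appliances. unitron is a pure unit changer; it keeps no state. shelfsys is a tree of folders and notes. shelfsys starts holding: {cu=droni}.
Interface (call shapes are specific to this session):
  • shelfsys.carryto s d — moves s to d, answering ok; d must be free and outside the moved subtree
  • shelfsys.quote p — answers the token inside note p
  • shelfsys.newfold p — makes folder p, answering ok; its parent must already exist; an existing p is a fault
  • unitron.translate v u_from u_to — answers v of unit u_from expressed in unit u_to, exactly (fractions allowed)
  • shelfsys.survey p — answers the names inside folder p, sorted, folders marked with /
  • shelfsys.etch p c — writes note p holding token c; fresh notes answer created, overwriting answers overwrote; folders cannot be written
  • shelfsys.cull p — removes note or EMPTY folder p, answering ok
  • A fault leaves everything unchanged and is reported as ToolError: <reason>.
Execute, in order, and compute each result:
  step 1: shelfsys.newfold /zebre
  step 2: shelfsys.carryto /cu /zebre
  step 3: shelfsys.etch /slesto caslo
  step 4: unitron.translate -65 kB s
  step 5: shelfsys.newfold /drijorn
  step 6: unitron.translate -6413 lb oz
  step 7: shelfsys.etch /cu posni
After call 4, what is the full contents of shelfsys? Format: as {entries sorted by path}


Answer: {cu=droni, slesto=caslo, zebre/}

Derivation:
Do: newfold[p: /zebre]
See: ok
Do: carryto[s: /cu; d: /zebre]
See: ToolError: exists
Do: etch[p: /slesto; c: caslo]
See: created
Do: translate[v: -65; u_from: kB; u_to: s]
See: ToolError: incompatible units
Do: newfold[p: /drijorn]
See: ok
Do: translate[v: -6413; u_from: lb; u_to: oz]
See: -102608
Do: etch[p: /cu; c: posni]
See: overwrote


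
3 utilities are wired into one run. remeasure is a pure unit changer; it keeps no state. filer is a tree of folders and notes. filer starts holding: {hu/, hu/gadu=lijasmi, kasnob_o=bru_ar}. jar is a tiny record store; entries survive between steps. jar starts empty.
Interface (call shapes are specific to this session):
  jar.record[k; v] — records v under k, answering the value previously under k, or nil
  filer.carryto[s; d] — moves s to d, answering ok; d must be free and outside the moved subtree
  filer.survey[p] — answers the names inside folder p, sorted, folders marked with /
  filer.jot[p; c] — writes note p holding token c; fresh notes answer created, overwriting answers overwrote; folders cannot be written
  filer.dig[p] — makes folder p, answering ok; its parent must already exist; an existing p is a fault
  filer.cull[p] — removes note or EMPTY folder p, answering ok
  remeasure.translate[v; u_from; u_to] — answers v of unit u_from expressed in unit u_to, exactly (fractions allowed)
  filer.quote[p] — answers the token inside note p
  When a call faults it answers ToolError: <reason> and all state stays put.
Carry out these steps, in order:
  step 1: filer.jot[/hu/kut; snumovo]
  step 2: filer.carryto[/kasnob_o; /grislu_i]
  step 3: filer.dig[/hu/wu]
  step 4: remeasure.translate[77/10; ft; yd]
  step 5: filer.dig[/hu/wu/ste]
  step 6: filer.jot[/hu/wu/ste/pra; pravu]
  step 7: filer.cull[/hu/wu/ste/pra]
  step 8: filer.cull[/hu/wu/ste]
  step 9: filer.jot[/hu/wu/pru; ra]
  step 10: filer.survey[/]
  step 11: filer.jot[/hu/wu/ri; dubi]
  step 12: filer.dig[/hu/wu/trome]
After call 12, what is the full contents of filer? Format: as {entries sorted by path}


I run jot on p: /hu/kut, c: snumovo, — result: created.
I invoke carryto on s: /kasnob_o, d: /grislu_i, and see ok.
I run dig on p: /hu/wu, which returns ok.
Then translate on v: 77/10, u_from: ft, u_to: yd, → 77/30.
I invoke dig on p: /hu/wu/ste, which returns ok.
I invoke jot on p: /hu/wu/ste/pra, c: pravu, → created.
I try cull on p: /hu/wu/ste/pra, and observe ok.
Now I run cull on p: /hu/wu/ste, — result: ok.
Next I call jot on p: /hu/wu/pru, c: ra, and see created.
I use survey on p: /, yielding [grislu_i, hu/].
I use jot on p: /hu/wu/ri, c: dubi, yielding created.
Now I run dig on p: /hu/wu/trome: ok.

Answer: {grislu_i=bru_ar, hu/, hu/gadu=lijasmi, hu/kut=snumovo, hu/wu/, hu/wu/pru=ra, hu/wu/ri=dubi, hu/wu/trome/}
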